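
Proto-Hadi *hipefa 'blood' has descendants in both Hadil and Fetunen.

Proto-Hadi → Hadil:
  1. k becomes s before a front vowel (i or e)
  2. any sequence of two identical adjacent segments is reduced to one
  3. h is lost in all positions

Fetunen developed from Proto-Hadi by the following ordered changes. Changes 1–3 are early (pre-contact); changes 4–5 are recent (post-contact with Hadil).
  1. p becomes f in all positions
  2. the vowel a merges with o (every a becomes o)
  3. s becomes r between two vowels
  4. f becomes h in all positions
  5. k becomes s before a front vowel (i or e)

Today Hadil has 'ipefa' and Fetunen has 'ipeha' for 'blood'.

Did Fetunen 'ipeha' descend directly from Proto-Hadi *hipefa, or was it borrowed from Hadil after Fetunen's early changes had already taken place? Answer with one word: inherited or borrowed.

borrowed

If inherited, *hipefa would pass through all of Fetunen's changes:
Fetunen: start from *hipefa.
  rule 1 (unconditioned shift): hipefa → hifefa
  rule 2 (vowel merger): hifefa → hifefo
  rule 3: no change — hifefo
  rule 4 (unconditioned shift): hifefo → hiheho
  rule 5: no change — hiheho
  ⇒ Fetunen hiheho
If borrowed from Hadil 'ipefa' after the early changes, it would undergo only the recent ones:
  rule 4 (unconditioned shift): ipefa → ipeha
  rule 5 (palatalisation): no change (ipeha)
  ⇒ as a loan: ipeha
Fetunen 'ipeha' matches the loan outcome 'ipeha', not the inherited 'hiheho' — it skipped the early Fetunen changes, so it was borrowed from Hadil.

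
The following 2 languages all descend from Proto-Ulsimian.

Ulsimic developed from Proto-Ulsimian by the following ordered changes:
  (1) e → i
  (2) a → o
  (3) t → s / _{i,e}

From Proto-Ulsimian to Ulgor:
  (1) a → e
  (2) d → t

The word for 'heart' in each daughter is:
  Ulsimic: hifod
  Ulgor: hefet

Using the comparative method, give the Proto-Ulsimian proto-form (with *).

*hefad

Position 5: Ulsimic has d, Ulgor has t. Ulsimic preserves d here (none of its changes turn any other segment into d), so the proto-segment is *d.
Position 2: Ulsimic has i, Ulgor has e. Taking the neighbouring segments as reconstructed: Ulsimic i could go back to *e or *i; Ulgor e could go back to *a or *e — the one source consistent with every daughter is *e.
Position 4: Ulsimic has o, Ulgor has e. Taking the neighbouring segments as reconstructed: Ulsimic o could go back to *a or *o; Ulgor e could go back to *a or *e — the one source consistent with every daughter is *a.
Continuing position by position gives *hefad; check it forward:
Ulsimic: *hefad
  hefad → hifad   [vowel merger]
  hifad → hifod   [vowel merger]
  hifod (rule 3 does not apply)
  giving Ulsimic hifod.
Ulgor: start from *hefad.
  rule 1 (vowel merger): hefad → hefed
  rule 2 (unconditioned shift): hefed → hefet
  ⇒ Ulgor hefet
No other proto-form is consistent with every reflex, so the reconstruction is *hefad.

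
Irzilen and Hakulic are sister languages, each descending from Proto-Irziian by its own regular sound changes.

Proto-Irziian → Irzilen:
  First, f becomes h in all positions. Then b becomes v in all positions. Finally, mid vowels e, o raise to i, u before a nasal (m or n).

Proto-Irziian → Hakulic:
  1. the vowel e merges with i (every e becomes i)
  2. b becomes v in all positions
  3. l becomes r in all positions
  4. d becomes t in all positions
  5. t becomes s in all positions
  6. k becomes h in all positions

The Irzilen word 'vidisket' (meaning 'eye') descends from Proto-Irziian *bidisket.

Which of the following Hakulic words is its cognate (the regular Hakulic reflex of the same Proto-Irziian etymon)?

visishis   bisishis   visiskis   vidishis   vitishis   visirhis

visishis

Hakulic: *bidisket
  bidisket → bidiskit   [vowel merger]
  bidiskit → vidiskit   [unconditioned shift]
  vidiskit (rule 3 does not apply)
  vidiskit → vitiskit   [unconditioned shift]
  vitiskit → visiskis   [unconditioned shift]
  visiskis → visishis   [unconditioned shift]
  giving Hakulic visishis.
The other candidates each miss or misapply at least one Hakulic change.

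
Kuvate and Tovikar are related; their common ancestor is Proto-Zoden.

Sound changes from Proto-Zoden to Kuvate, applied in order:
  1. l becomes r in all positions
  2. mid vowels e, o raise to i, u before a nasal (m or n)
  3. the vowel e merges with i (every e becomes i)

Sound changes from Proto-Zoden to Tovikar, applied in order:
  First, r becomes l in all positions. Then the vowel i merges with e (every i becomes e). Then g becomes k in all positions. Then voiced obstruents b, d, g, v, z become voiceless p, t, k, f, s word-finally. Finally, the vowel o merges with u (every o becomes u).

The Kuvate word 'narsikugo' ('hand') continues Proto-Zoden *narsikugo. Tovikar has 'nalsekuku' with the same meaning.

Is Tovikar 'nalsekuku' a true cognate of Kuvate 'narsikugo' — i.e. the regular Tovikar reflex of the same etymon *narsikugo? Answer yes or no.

yes

Derive the expected Tovikar reflex of *narsikugo:
Tovikar: start from *narsikugo.
  rule 1 (unconditioned shift): narsikugo → nalsikugo
  rule 2 (vowel merger): nalsikugo → nalsekugo
  rule 3 (unconditioned shift): nalsekugo → nalsekuko
  rule 4: no change — nalsekuko
  rule 5 (vowel merger): nalsekuko → nalsekuku
  ⇒ Tovikar nalsekuku
Tovikar 'nalsekuku' matches the regular reflex exactly, so the pair is cognate.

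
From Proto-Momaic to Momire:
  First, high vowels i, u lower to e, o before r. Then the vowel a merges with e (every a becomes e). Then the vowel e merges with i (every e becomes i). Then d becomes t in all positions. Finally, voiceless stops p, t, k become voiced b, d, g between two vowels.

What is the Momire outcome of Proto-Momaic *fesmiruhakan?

fismiruhigin

Momire: *fesmiruhakan > fesmeruhakan > fesmeruheken > fismiruhikin > fismiruhigin  (by pre-rhotic lowering, vowel merger, vowel merger, intervocalic voicing)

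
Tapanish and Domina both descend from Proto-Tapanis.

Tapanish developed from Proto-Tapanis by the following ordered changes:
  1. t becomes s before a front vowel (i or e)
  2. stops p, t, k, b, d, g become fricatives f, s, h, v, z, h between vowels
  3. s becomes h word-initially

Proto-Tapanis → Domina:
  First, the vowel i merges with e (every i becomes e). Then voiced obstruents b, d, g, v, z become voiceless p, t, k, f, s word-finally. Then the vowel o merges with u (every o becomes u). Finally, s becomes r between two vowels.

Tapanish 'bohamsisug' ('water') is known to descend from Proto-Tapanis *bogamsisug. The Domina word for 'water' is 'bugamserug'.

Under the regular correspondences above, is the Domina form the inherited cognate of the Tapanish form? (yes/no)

Derive the expected Domina reflex of *bogamsisug:
Domina: start from *bogamsisug.
  rule 1 (vowel merger): bogamsisug → bogamsesug
  rule 2 (final devoicing): bogamsesug → bogamsesuk
  rule 3 (vowel merger): bogamsesuk → bugamsesuk
  rule 4 (rhotacism): bugamsesuk → bugamseruk
  ⇒ Domina bugamseruk
The regular Domina reflex would be 'bugamseruk', but the attested form is 'bugamserug'. The correspondence is irregular, so they are not cognates (the Domina form has a different source).

no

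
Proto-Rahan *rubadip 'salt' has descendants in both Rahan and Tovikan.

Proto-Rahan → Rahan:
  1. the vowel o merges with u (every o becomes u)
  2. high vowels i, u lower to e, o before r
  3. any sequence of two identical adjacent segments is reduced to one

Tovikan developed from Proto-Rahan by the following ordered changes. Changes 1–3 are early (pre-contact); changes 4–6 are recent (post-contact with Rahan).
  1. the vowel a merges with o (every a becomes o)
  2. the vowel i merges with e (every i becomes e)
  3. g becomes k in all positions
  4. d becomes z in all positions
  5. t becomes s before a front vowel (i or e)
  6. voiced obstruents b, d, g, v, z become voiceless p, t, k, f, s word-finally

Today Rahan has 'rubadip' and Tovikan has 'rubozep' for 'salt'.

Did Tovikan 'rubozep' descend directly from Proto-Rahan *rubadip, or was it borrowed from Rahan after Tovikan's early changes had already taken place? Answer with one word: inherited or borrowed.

inherited

If inherited, *rubadip would pass through all of Tovikan's changes:
Tovikan: *rubadip
  rubadip → rubodip   [vowel merger]
  rubodip → rubodep   [vowel merger]
  rubodep (rule 3 does not apply)
  rubodep → rubozep   [unconditioned shift]
  rubozep (rule 5 does not apply)
  rubozep (rule 6 does not apply)
  giving Tovikan rubozep.
If borrowed from Rahan 'rubadip' after the early changes, it would undergo only the recent ones:
  rule 4 (unconditioned shift): rubadip → rubazip
  rule 5 (palatalisation): no change (rubazip)
  rule 6 (final devoicing): no change (rubazip)
  ⇒ as a loan: rubazip
Tovikan 'rubozep' matches the inherited outcome exactly, so it is an inherited cognate, not a loan.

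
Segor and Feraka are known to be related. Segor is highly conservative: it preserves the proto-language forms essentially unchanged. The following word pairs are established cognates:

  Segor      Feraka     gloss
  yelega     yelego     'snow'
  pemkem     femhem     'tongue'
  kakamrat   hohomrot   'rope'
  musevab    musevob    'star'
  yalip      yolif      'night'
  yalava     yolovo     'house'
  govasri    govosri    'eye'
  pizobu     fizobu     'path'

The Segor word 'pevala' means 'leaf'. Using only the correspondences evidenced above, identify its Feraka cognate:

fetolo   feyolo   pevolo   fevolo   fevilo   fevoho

fevolo

pemkem ~ femhem — Segor p corresponds to Feraka f word-initially before a front vowel.
kakamrat ~ hohomrot, yalip ~ yolif — Segor a corresponds to Feraka o after a consonant, before a consonant other than r, m, n, p, b, f, v.
yelega ~ yelego, yalava ~ yolovo — Segor a corresponds to Feraka o word-finally.
Applying these to Segor 'pevala':
  pevala → fevala   (p→f word-initially before a front vowel)
  fevala → fevola   (a→o after a consonant, before a consonant other than r, m, n, p, b, f, v)
  fevola → fevolo   (a→o word-finally)
So the Feraka cognate is 'fevolo'.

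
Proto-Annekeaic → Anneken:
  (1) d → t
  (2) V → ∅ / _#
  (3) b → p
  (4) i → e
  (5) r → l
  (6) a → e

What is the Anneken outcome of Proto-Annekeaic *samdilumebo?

semtelumep

Anneken: *samdilumebo > samtilumebo > samtilumeb > samtilumep > samtelumep > semtelumep  (by unconditioned shift, apocope, unconditioned shift, vowel merger, vowel merger)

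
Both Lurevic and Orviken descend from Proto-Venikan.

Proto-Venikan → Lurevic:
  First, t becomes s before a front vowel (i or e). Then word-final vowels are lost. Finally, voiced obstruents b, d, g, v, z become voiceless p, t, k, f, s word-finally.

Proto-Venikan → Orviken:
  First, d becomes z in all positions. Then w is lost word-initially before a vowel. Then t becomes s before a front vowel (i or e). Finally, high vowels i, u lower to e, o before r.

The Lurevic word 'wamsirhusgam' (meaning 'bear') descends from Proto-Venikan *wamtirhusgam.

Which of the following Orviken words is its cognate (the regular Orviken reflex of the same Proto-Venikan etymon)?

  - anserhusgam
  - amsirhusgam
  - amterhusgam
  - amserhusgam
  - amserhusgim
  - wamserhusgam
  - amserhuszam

Orviken: *wamtirhusgam > amtirhusgam > amsirhusgam > amserhusgam  (by glide loss, palatalisation, pre-rhotic lowering)

amserhusgam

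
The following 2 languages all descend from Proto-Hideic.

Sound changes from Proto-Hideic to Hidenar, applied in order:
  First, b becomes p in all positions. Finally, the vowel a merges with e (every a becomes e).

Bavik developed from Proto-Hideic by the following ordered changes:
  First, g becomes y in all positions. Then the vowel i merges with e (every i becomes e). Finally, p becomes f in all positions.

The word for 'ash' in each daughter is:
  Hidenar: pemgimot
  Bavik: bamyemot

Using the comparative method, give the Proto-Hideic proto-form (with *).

Position 5: Hidenar has i, Bavik has e. Hidenar preserves i here (none of its changes turn any other segment into i), so the proto-segment is *i.
Position 1: Hidenar has p, Bavik has b. Bavik preserves b here (none of its changes turn any other segment into b), so the proto-segment is *b.
Continuing position by position gives *bamgimot; check it forward:
Hidenar: start from *bamgimot.
  rule 1 (unconditioned shift): bamgimot → pamgimot
  rule 2 (vowel merger): pamgimot → pemgimot
  ⇒ Hidenar pemgimot
Bavik: *bamgimot
  bamgimot → bamyimot   [unconditioned shift]
  bamyimot → bamyemot   [vowel merger]
  bamyemot (rule 3 does not apply)
  giving Bavik bamyemot.
Only *bamgimot yields all of Hidenar pemgimot, Bavik bamyemot.

*bamgimot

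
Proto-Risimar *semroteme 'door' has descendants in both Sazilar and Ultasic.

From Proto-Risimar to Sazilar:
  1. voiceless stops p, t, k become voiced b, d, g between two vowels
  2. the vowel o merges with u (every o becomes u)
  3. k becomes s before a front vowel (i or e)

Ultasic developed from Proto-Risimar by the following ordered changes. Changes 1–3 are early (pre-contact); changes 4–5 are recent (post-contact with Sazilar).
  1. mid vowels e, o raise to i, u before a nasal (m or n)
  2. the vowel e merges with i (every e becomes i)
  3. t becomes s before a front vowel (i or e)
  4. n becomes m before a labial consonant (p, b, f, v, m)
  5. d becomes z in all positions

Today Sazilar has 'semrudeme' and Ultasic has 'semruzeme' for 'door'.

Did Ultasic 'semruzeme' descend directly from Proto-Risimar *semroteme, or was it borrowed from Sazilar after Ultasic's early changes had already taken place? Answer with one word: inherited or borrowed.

borrowed

If inherited, *semroteme would pass through all of Ultasic's changes:
Ultasic: start from *semroteme.
  rule 1 (pre-nasal raising): semroteme → simrotime
  rule 2 (vowel merger): simrotime → simrotimi
  rule 3 (palatalisation): simrotimi → simrosimi
  rule 4: no change — simrosimi
  rule 5: no change — simrosimi
  ⇒ Ultasic simrosimi
If borrowed from Sazilar 'semrudeme' after the early changes, it would undergo only the recent ones:
  rule 4 (nasal place assimilation): no change (semrudeme)
  rule 5 (unconditioned shift): semrudeme → semruzeme
  ⇒ as a loan: semruzeme
Ultasic 'semruzeme' matches the loan outcome 'semruzeme', not the inherited 'simrosimi' — it skipped the early Ultasic changes, so it was borrowed from Sazilar.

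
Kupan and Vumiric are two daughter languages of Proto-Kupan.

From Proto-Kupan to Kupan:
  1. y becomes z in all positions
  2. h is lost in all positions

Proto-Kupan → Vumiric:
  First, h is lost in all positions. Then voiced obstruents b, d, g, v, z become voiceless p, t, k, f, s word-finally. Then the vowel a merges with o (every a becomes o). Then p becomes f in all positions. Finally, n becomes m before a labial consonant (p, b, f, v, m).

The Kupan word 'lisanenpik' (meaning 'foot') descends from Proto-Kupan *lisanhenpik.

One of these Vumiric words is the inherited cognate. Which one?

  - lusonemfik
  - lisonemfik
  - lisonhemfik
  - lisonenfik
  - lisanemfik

Vumiric: start from *lisanhenpik.
  rule 1 (h-loss): lisanhenpik → lisanenpik
  rule 2: no change — lisanenpik
  rule 3 (vowel merger): lisanenpik → lisonenpik
  rule 4 (unconditioned shift): lisonenpik → lisonenfik
  rule 5 (nasal place assimilation): lisonenfik → lisonemfik
  ⇒ Vumiric lisonemfik
Only 'lisonemfik' matches the regular Vumiric development of *lisanhenpik.

lisonemfik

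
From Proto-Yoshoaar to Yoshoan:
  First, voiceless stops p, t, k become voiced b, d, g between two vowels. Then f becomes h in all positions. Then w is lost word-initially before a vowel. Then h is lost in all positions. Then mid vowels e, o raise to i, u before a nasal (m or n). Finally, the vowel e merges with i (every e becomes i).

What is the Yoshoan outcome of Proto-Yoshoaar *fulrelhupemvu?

Yoshoan: start from *fulrelhupemvu.
  rule 1 (intervocalic voicing): fulrelhupemvu → fulrelhubemvu
  rule 2 (unconditioned shift): fulrelhubemvu → hulrelhubemvu
  rule 3: no change — hulrelhubemvu
  rule 4 (h-loss): hulrelhubemvu → ulrelubemvu
  rule 5 (pre-nasal raising): ulrelubemvu → ulrelubimvu
  rule 6 (vowel merger): ulrelubimvu → ulrilubimvu
  ⇒ Yoshoan ulrilubimvu

ulrilubimvu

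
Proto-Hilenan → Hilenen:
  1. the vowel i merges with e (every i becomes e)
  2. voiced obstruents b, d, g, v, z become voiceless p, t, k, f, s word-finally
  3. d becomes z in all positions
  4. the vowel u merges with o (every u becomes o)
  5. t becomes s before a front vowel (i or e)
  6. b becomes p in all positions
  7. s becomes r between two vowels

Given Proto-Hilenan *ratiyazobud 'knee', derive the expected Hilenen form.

rareyazopot

Hilenen: *ratiyazobud
  ratiyazobud → rateyazobud   [vowel merger]
  rateyazobud → rateyazobut   [final devoicing]
  rateyazobut (rule 3 does not apply)
  rateyazobut → rateyazobot   [vowel merger]
  rateyazobot → raseyazobot   [palatalisation]
  raseyazobot → raseyazopot   [unconditioned shift]
  raseyazopot → rareyazopot   [rhotacism]
  giving Hilenen rareyazopot.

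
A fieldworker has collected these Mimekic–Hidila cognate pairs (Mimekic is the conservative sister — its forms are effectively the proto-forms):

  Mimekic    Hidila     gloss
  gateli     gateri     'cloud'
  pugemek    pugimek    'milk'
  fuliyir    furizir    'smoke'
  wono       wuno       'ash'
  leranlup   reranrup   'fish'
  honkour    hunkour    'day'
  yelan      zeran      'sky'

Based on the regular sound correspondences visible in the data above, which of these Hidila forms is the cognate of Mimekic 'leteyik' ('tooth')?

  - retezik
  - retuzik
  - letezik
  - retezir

leranlup ~ reranrup — Mimekic l corresponds to Hidila r word-initially before a front vowel.
fuliyir ~ furizir — Mimekic y corresponds to Hidila z between vowels (before a front vowel).
Applying these to Mimekic 'leteyik':
  leteyik → reteyik   (l→r word-initially before a front vowel)
  reteyik → retezik   (y→z between vowels (before a front vowel))
So the Hidila cognate is 'retezik'.

retezik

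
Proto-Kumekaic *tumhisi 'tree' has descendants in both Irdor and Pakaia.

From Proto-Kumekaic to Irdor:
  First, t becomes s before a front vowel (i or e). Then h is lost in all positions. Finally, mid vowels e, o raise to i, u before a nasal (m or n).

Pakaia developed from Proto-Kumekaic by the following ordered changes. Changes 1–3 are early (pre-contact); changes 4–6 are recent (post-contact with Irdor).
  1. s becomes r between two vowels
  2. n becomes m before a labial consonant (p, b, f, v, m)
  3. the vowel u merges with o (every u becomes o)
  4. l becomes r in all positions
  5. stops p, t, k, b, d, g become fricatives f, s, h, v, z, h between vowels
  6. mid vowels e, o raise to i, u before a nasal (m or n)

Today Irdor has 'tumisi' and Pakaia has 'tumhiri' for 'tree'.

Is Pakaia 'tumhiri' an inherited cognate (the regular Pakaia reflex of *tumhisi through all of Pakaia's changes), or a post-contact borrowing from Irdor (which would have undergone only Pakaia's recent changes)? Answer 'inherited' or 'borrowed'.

inherited

If inherited, *tumhisi would pass through all of Pakaia's changes:
Pakaia: start from *tumhisi.
  rule 1 (rhotacism): tumhisi → tumhiri
  rule 2: no change — tumhiri
  rule 3 (vowel merger): tumhiri → tomhiri
  rule 4: no change — tomhiri
  rule 5: no change — tomhiri
  rule 6 (pre-nasal raising): tomhiri → tumhiri
  ⇒ Pakaia tumhiri
If borrowed from Irdor 'tumisi' after the early changes, it would undergo only the recent ones:
  rule 4 (unconditioned shift): no change (tumisi)
  rule 5 (intervocalic lenition): no change (tumisi)
  rule 6 (pre-nasal raising): no change (tumisi)
  ⇒ as a loan: tumisi
Pakaia 'tumhiri' matches the inherited outcome exactly, so it is an inherited cognate, not a loan.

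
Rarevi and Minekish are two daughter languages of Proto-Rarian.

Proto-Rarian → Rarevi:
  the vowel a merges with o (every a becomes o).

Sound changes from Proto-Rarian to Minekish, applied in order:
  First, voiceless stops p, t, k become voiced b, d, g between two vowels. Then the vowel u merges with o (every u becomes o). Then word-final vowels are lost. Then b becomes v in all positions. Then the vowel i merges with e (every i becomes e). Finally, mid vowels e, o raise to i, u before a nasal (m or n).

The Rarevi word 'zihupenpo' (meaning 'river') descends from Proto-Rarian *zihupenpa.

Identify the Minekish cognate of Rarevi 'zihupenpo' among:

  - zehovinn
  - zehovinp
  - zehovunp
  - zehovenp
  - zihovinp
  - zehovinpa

Minekish: *zihupenpa
  zihupenpa → zihubenpa   [intervocalic voicing]
  zihubenpa → zihobenpa   [vowel merger]
  zihobenpa → zihobenp   [apocope]
  zihobenp → zihovenp   [unconditioned shift]
  zihovenp → zehovenp   [vowel merger]
  zehovenp → zehovinp   [pre-nasal raising]
  giving Minekish zehovinp.
Only 'zehovinp' matches the regular Minekish development of *zihupenpa.

zehovinp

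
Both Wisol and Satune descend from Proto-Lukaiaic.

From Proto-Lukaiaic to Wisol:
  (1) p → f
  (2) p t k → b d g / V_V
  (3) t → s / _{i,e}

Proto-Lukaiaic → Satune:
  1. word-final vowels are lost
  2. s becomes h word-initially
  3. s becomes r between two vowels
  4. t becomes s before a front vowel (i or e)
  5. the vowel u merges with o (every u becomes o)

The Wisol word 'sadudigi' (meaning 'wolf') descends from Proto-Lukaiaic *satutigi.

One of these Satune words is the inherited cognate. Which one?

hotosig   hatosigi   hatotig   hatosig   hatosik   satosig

Satune: start from *satutigi.
  rule 1 (apocope): satutigi → satutig
  rule 2 (debuccalisation): satutig → hatutig
  rule 3: no change — hatutig
  rule 4 (palatalisation): hatutig → hatusig
  rule 5 (vowel merger): hatusig → hatosig
  ⇒ Satune hatosig
Among the options, 'hatosig' alone shows every Satune change applied in order.

hatosig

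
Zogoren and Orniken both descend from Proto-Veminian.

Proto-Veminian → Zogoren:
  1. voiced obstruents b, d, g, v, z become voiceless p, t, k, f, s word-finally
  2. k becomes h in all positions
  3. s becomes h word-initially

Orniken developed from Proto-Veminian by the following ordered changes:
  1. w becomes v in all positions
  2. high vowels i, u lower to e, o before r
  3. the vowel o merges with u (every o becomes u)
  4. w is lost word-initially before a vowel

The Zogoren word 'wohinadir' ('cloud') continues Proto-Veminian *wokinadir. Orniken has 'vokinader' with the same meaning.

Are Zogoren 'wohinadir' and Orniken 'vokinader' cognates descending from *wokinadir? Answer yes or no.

no

Derive the expected Orniken reflex of *wokinadir:
Orniken: *wokinadir
  wokinadir → vokinadir   [unconditioned shift]
  vokinadir → vokinader   [pre-rhotic lowering]
  vokinader → vukinader   [vowel merger]
  vukinader (rule 4 does not apply)
  giving Orniken vukinader.
The regular Orniken reflex would be 'vukinader', but the attested form is 'vokinader'. The correspondence is irregular, so they are not cognates (the Orniken form has a different source).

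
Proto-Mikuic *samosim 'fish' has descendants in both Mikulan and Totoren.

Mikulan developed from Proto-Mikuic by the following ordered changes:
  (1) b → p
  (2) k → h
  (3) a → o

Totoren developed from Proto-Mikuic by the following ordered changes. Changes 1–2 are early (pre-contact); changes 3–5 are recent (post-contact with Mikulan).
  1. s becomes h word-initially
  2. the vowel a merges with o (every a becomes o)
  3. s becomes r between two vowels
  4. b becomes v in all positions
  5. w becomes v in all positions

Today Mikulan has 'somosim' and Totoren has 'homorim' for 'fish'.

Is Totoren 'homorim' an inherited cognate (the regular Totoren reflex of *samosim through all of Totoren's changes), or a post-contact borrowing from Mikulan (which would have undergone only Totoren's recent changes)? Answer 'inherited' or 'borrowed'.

inherited

If inherited, *samosim would pass through all of Totoren's changes:
Totoren: *samosim > hamosim > homosim > homorim  (by debuccalisation, vowel merger, rhotacism)
If borrowed from Mikulan 'somosim' after the early changes, it would undergo only the recent ones:
  rule 3 (rhotacism): somosim → somorim
  rule 4 (unconditioned shift): no change (somorim)
  rule 5 (unconditioned shift): no change (somorim)
  ⇒ as a loan: somorim
Totoren 'homorim' matches the inherited outcome exactly, so it is an inherited cognate, not a loan.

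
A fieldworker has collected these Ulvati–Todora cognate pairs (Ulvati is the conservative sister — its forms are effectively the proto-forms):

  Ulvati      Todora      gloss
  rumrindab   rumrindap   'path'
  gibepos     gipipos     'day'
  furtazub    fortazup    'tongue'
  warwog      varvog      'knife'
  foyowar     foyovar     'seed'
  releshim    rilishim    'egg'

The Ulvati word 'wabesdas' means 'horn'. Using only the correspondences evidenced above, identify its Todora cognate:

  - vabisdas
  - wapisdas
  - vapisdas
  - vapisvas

warwog ~ varvog — Ulvati w corresponds to Todora v word-initially before a back vowel.
gibepos ~ gipipos — Ulvati b corresponds to Todora p between vowels (before a front vowel).
releshim ~ rilishim — Ulvati e corresponds to Todora i after a consonant, before a consonant other than r, m, n, p, b, f, v.
Applying these to Ulvati 'wabesdas':
  wabesdas → vabesdas   (w→v word-initially before a back vowel)
  vabesdas → vapesdas   (b→p between vowels (before a front vowel))
  vapesdas → vapisdas   (e→i after a consonant, before a consonant other than r, m, n, p, b, f, v)
So the Todora cognate is 'vapisdas'.

vapisdas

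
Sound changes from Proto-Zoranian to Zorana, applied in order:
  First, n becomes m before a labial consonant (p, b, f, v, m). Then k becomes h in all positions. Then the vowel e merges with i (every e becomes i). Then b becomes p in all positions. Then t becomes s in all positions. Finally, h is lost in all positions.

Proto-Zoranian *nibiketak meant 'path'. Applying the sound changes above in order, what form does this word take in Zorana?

Zorana: start from *nibiketak.
  rule 1: no change — nibiketak
  rule 2 (unconditioned shift): nibiketak → nibihetah
  rule 3 (vowel merger): nibihetah → nibihitah
  rule 4 (unconditioned shift): nibihitah → nipihitah
  rule 5 (unconditioned shift): nipihitah → nipihisah
  rule 6 (h-loss): nipihisah → nipiisa
  ⇒ Zorana nipiisa

nipiisa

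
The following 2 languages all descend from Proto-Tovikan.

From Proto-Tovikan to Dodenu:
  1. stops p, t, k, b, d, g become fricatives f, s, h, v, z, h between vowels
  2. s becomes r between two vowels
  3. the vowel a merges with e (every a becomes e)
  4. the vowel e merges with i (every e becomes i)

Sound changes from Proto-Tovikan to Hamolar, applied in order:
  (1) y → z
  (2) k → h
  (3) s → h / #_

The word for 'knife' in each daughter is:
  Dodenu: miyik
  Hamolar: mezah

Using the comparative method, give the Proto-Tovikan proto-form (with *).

*meyak

Position 3: Dodenu has y, Hamolar has z. Dodenu preserves y here (none of its changes turn any other segment into y), so the proto-segment is *y.
Position 4: Dodenu has i, Hamolar has a. Hamolar preserves a here (none of its changes turn any other segment into a), so the proto-segment is *a.
Verify the candidate proto-form against each daughter:
Dodenu: *meyak > meyek > miyik  (by vowel merger, vowel merger)
Hamolar: *meyak > mezak > mezah  (by unconditioned shift, unconditioned shift)
Only *meyak yields all of Dodenu miyik, Hamolar mezah.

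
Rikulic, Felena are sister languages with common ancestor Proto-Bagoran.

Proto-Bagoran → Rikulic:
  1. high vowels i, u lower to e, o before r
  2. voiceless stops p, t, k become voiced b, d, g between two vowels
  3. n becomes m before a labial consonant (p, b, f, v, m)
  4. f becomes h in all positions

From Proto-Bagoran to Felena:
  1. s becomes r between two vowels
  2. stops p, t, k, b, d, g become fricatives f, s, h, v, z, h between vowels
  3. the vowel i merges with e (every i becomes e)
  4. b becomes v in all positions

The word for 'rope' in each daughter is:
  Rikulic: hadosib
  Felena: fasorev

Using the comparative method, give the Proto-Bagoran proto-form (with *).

*fatosib

Position 3: Rikulic has d, Felena has s. Taking the neighbouring segments as reconstructed: Rikulic d could go back to *t or *d; Felena s can only go back to *t — the one source consistent with every daughter is *t.
Position 7: Rikulic has b, Felena has v. Taking the neighbouring segments as reconstructed: Rikulic b can only go back to *b; Felena v could go back to *b or *v — the one source consistent with every daughter is *b.
Position 6: Rikulic has i, Felena has e. Rikulic preserves i here (none of its changes turn any other segment into i), so the proto-segment is *i.
This points to *fatosib. Verify forward in each daughter:
Rikulic: start from *fatosib.
  rule 1: no change — fatosib
  rule 2 (intervocalic voicing): fatosib → fadosib
  rule 3: no change — fadosib
  rule 4 (unconditioned shift): fadosib → hadosib
  ⇒ Rikulic hadosib
Felena: *fatosib
  fatosib → fatorib   [rhotacism]
  fatorib → fasorib   [intervocalic lenition]
  fasorib → fasoreb   [vowel merger]
  fasoreb → fasorev   [unconditioned shift]
  giving Felena fasorev.
Only *fatosib yields all of Rikulic hadosib, Felena fasorev.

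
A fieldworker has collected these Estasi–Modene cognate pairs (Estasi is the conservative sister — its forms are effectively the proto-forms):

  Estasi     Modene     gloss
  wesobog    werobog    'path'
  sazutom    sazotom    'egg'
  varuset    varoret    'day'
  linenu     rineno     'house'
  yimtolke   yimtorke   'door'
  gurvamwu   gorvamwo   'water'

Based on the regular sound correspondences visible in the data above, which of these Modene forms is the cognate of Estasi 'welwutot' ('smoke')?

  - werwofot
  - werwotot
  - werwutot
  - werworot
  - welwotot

yimtolke ~ yimtorke — Estasi l corresponds to Modene r after a vowel, before a consonant other than r, m, n, p, b, f, v.
sazutom ~ sazotom, varuset ~ varoret — Estasi u corresponds to Modene o after a consonant, before a consonant other than r, m, n, p, b, f, v.
Applying these to Estasi 'welwutot':
  welwutot → werwutot   (l→r after a vowel, before a consonant other than r, m, n, p, b, f, v)
  werwutot → werwotot   (u→o after a consonant, before a consonant other than r, m, n, p, b, f, v)
So the Modene cognate is 'werwotot'.

werwotot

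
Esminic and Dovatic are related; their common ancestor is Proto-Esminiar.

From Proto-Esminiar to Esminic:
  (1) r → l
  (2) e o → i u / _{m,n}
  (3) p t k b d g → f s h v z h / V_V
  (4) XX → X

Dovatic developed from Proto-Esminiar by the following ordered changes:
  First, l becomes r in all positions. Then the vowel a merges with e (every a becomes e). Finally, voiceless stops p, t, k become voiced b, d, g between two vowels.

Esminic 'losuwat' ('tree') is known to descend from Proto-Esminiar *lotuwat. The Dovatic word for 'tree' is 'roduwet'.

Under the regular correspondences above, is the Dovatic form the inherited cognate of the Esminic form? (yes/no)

Derive the expected Dovatic reflex of *lotuwat:
Dovatic: *lotuwat
  lotuwat → rotuwat   [unconditioned shift]
  rotuwat → rotuwet   [vowel merger]
  rotuwet → roduwet   [intervocalic voicing]
  giving Dovatic roduwet.
Dovatic 'roduwet' matches the regular reflex exactly, so the pair is cognate.

yes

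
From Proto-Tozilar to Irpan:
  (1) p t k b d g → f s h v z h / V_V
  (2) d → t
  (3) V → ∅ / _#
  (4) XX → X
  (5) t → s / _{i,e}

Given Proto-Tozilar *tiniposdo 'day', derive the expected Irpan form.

sinifost

Irpan: *tiniposdo > tinifosdo > tinifosto > tinifost > sinifost  (by intervocalic lenition, unconditioned shift, apocope, palatalisation)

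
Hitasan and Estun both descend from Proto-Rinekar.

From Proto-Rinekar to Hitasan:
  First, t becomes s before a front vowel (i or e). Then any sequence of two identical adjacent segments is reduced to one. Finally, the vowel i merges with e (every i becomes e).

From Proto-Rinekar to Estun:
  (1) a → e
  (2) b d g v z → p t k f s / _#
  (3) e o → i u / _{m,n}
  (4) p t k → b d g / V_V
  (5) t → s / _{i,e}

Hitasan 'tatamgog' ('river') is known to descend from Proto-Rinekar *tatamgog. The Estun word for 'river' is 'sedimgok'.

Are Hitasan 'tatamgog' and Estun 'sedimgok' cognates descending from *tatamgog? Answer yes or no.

yes

Derive the expected Estun reflex of *tatamgog:
Estun: *tatamgog > tetemgog > tetemgok > tetimgok > tedimgok > sedimgok  (by vowel merger, final devoicing, pre-nasal raising, intervocalic voicing, palatalisation)
Estun 'sedimgok' matches the regular reflex exactly, so the pair is cognate.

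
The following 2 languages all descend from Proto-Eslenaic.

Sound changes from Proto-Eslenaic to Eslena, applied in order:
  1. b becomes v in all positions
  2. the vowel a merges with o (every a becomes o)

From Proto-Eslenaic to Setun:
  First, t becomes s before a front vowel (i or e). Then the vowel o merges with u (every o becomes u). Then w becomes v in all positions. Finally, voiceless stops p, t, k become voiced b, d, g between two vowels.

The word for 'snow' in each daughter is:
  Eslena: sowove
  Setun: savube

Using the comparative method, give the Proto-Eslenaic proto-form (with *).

Position 5: Eslena has v, Setun has b. Taking the neighbouring segments as reconstructed: Eslena v could go back to *b or *v; Setun b could go back to *p or *b — the one source consistent with every daughter is *b.
Position 3: Eslena has w, Setun has v. Eslena preserves w here (none of its changes turn any other segment into w), so the proto-segment is *w.
Verify the candidate proto-form against each daughter:
Eslena: *sawobe
  sawobe → sawove   [unconditioned shift]
  sawove → sowove   [vowel merger]
  giving Eslena sowove.
Setun: *sawobe
  sawobe (rule 1 does not apply)
  sawobe → sawube   [vowel merger]
  sawube → savube   [unconditioned shift]
  savube (rule 4 does not apply)
  giving Setun savube.
No other proto-form is consistent with every reflex, so the reconstruction is *sawobe.

*sawobe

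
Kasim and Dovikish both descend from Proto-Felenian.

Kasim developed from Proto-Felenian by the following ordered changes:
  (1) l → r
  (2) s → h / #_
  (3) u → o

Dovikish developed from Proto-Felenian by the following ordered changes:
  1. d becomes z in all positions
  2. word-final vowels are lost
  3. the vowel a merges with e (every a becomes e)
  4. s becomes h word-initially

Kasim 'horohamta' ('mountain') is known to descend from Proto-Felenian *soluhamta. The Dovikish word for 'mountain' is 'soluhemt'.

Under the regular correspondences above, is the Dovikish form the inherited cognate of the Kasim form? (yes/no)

Derive the expected Dovikish reflex of *soluhamta:
Dovikish: start from *soluhamta.
  rule 1: no change — soluhamta
  rule 2 (apocope): soluhamta → soluhamt
  rule 3 (vowel merger): soluhamt → soluhemt
  rule 4 (debuccalisation): soluhemt → holuhemt
  ⇒ Dovikish holuhemt
The regular Dovikish reflex would be 'holuhemt', but the attested form is 'soluhemt'. The correspondence is irregular, so they are not cognates (the Dovikish form has a different source).

no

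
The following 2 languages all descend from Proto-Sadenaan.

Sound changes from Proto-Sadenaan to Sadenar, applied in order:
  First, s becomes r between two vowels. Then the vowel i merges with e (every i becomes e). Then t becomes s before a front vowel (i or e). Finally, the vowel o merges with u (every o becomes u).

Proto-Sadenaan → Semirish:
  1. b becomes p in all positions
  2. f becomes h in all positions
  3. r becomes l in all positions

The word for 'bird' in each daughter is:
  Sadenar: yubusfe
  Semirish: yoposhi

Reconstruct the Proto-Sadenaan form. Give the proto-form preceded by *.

Position 2: Sadenar has u, Semirish has o. Semirish preserves o here (none of its changes turn any other segment into o), so the proto-segment is *o.
Position 7: Sadenar has e, Semirish has i. Semirish preserves i here (none of its changes turn any other segment into i), so the proto-segment is *i.
Continuing position by position gives *yobosfi; check it forward:
Sadenar: *yobosfi > yobosfe > yubusfe  (by vowel merger, vowel merger)
Semirish: *yobosfi > yoposfi > yoposhi  (by unconditioned shift, unconditioned shift)
Only *yobosfi yields all of Sadenar yubusfe, Semirish yoposhi.

*yobosfi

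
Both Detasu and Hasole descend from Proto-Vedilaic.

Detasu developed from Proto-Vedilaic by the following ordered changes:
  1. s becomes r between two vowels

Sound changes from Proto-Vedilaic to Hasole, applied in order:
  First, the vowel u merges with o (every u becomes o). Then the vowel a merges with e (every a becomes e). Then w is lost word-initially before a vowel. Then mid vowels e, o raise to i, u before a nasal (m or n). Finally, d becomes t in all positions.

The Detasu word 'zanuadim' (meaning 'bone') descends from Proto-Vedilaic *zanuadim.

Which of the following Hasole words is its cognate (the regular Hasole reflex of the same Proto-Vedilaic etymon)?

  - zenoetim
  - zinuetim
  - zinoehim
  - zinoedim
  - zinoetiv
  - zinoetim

Hasole: *zanuadim
  zanuadim → zanoadim   [vowel merger]
  zanoadim → zenoedim   [vowel merger]
  zenoedim (rule 3 does not apply)
  zenoedim → zinoedim   [pre-nasal raising]
  zinoedim → zinoetim   [unconditioned shift]
  giving Hasole zinoetim.

zinoetim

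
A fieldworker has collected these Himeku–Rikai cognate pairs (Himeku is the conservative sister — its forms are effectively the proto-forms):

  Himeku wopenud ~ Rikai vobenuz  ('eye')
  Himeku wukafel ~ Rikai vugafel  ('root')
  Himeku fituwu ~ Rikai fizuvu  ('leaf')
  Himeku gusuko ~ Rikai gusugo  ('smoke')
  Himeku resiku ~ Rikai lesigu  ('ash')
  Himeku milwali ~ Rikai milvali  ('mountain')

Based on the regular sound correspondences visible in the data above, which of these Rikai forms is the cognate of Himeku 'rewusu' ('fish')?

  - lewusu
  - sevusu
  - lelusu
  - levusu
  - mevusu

resiku ~ lesigu — Himeku r corresponds to Rikai l word-initially before a front vowel.
fituwu ~ fizuvu — Himeku w corresponds to Rikai v between vowels (before a back vowel).
Applying these to Himeku 'rewusu':
  rewusu → lewusu   (r→l word-initially before a front vowel)
  lewusu → levusu   (w→v between vowels (before a back vowel))
So the Rikai cognate is 'levusu'.

levusu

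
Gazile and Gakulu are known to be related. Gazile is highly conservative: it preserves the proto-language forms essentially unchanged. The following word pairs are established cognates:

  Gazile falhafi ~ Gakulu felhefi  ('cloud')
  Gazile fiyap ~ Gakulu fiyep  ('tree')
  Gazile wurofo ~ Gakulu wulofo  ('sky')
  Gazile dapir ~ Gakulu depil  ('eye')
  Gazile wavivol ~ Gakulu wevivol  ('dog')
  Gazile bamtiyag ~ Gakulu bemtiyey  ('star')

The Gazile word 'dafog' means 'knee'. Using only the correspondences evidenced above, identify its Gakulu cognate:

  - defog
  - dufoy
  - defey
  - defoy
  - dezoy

defoy

falhafi ~ felhefi — Gazile a corresponds to Gakulu e after a consonant, before a labial obstruent.
bamtiyag ~ bemtiyey — Gazile g corresponds to Gakulu y word-finally.
Applying these to Gazile 'dafog':
  dafog → defog   (a→e after a consonant, before a labial obstruent)
  defog → defoy   (g→y word-finally)
So the Gakulu cognate is 'defoy'.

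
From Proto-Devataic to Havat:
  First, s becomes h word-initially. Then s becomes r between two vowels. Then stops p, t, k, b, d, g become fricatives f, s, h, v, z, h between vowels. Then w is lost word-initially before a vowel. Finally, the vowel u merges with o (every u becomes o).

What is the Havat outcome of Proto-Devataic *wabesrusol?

Havat: start from *wabesrusol.
  rule 1: no change — wabesrusol
  rule 2 (rhotacism): wabesrusol → wabesrurol
  rule 3 (intervocalic lenition): wabesrurol → wavesrurol
  rule 4 (glide loss): wavesrurol → avesrurol
  rule 5 (vowel merger): avesrurol → avesrorol
  ⇒ Havat avesrorol

avesrorol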